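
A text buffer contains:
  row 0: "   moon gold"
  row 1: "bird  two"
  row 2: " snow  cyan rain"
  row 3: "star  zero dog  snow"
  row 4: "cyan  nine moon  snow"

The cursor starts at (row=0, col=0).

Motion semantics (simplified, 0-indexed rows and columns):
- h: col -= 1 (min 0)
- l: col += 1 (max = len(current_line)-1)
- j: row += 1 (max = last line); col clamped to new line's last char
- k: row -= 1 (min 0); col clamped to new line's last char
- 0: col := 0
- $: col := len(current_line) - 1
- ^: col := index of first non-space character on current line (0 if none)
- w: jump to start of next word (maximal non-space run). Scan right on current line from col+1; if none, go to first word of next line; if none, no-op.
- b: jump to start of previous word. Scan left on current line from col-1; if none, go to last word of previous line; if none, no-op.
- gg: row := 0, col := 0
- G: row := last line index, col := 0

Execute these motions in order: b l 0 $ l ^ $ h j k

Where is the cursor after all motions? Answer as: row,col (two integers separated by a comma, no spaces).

Answer: 0,8

Derivation:
After 1 (b): row=0 col=0 char='_'
After 2 (l): row=0 col=1 char='_'
After 3 (0): row=0 col=0 char='_'
After 4 ($): row=0 col=11 char='d'
After 5 (l): row=0 col=11 char='d'
After 6 (^): row=0 col=3 char='m'
After 7 ($): row=0 col=11 char='d'
After 8 (h): row=0 col=10 char='l'
After 9 (j): row=1 col=8 char='o'
After 10 (k): row=0 col=8 char='g'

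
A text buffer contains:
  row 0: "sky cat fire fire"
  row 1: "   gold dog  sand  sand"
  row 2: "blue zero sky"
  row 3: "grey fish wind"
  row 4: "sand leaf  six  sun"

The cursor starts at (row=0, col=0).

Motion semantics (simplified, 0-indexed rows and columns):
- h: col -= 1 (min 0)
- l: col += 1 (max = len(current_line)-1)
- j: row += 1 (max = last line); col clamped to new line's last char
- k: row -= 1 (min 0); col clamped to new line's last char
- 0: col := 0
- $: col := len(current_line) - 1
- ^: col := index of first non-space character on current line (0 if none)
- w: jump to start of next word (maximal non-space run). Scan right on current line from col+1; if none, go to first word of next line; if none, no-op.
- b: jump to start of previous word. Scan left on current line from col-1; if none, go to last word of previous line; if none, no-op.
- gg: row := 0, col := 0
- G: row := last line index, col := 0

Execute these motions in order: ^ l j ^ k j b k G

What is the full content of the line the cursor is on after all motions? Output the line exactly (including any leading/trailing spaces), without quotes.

Answer: sand leaf  six  sun

Derivation:
After 1 (^): row=0 col=0 char='s'
After 2 (l): row=0 col=1 char='k'
After 3 (j): row=1 col=1 char='_'
After 4 (^): row=1 col=3 char='g'
After 5 (k): row=0 col=3 char='_'
After 6 (j): row=1 col=3 char='g'
After 7 (b): row=0 col=13 char='f'
After 8 (k): row=0 col=13 char='f'
After 9 (G): row=4 col=0 char='s'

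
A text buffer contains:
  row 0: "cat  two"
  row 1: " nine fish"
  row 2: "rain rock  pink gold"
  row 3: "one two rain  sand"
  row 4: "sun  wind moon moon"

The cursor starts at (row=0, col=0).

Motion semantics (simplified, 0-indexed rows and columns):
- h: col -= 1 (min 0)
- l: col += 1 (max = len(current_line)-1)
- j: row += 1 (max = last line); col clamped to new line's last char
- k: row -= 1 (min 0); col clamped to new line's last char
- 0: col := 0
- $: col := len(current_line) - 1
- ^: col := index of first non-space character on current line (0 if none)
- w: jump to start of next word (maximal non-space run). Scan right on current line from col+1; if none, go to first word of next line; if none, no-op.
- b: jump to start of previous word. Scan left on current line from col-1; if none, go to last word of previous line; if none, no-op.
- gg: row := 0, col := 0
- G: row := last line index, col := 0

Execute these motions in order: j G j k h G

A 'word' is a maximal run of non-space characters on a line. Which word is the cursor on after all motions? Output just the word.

Answer: sun

Derivation:
After 1 (j): row=1 col=0 char='_'
After 2 (G): row=4 col=0 char='s'
After 3 (j): row=4 col=0 char='s'
After 4 (k): row=3 col=0 char='o'
After 5 (h): row=3 col=0 char='o'
After 6 (G): row=4 col=0 char='s'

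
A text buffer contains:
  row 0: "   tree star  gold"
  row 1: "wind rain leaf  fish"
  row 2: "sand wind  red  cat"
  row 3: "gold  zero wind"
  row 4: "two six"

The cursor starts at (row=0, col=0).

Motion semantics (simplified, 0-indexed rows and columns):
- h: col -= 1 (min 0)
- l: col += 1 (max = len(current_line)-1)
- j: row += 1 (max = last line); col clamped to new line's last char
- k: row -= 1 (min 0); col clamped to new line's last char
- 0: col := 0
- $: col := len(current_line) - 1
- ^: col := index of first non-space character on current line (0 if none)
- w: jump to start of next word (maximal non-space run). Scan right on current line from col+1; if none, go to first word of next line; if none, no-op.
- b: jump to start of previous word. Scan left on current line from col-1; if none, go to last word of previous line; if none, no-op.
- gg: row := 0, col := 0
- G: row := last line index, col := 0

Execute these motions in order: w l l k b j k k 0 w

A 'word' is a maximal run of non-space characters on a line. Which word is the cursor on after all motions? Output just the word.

After 1 (w): row=0 col=3 char='t'
After 2 (l): row=0 col=4 char='r'
After 3 (l): row=0 col=5 char='e'
After 4 (k): row=0 col=5 char='e'
After 5 (b): row=0 col=3 char='t'
After 6 (j): row=1 col=3 char='d'
After 7 (k): row=0 col=3 char='t'
After 8 (k): row=0 col=3 char='t'
After 9 (0): row=0 col=0 char='_'
After 10 (w): row=0 col=3 char='t'

Answer: tree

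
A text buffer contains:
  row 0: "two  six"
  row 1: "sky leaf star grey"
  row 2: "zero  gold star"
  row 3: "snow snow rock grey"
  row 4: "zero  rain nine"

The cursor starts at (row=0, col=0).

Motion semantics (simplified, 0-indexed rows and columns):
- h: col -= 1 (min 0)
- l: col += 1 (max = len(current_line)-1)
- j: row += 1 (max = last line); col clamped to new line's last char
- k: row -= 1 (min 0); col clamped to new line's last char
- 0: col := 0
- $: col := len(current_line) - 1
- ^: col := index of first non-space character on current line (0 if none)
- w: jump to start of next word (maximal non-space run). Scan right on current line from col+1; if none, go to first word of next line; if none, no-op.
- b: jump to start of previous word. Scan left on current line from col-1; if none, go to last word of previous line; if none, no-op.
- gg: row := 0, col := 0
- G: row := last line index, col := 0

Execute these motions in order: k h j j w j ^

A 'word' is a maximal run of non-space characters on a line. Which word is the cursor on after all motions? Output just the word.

Answer: snow

Derivation:
After 1 (k): row=0 col=0 char='t'
After 2 (h): row=0 col=0 char='t'
After 3 (j): row=1 col=0 char='s'
After 4 (j): row=2 col=0 char='z'
After 5 (w): row=2 col=6 char='g'
After 6 (j): row=3 col=6 char='n'
After 7 (^): row=3 col=0 char='s'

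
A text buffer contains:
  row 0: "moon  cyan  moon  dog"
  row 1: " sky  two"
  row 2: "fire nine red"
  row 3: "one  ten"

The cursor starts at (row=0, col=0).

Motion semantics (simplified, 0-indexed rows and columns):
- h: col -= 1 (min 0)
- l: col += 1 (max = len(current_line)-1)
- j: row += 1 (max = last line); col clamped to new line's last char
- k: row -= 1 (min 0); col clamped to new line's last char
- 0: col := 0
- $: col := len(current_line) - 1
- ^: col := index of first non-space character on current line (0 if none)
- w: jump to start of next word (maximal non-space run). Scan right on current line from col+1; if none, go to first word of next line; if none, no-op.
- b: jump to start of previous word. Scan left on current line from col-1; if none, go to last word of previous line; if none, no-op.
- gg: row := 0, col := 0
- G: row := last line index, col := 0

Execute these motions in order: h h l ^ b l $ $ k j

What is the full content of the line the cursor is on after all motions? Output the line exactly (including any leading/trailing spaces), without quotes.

After 1 (h): row=0 col=0 char='m'
After 2 (h): row=0 col=0 char='m'
After 3 (l): row=0 col=1 char='o'
After 4 (^): row=0 col=0 char='m'
After 5 (b): row=0 col=0 char='m'
After 6 (l): row=0 col=1 char='o'
After 7 ($): row=0 col=20 char='g'
After 8 ($): row=0 col=20 char='g'
After 9 (k): row=0 col=20 char='g'
After 10 (j): row=1 col=8 char='o'

Answer:  sky  two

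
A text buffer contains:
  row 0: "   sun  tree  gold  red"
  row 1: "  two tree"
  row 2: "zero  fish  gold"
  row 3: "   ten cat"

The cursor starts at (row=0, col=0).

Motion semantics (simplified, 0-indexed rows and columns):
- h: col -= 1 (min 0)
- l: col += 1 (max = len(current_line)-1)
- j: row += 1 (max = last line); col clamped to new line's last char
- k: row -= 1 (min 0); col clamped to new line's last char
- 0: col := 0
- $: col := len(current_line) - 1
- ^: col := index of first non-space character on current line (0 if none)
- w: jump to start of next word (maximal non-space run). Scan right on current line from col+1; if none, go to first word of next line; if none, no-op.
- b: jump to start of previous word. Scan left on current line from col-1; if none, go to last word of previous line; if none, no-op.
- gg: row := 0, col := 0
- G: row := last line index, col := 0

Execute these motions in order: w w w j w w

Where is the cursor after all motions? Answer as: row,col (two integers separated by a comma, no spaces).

Answer: 2,6

Derivation:
After 1 (w): row=0 col=3 char='s'
After 2 (w): row=0 col=8 char='t'
After 3 (w): row=0 col=14 char='g'
After 4 (j): row=1 col=9 char='e'
After 5 (w): row=2 col=0 char='z'
After 6 (w): row=2 col=6 char='f'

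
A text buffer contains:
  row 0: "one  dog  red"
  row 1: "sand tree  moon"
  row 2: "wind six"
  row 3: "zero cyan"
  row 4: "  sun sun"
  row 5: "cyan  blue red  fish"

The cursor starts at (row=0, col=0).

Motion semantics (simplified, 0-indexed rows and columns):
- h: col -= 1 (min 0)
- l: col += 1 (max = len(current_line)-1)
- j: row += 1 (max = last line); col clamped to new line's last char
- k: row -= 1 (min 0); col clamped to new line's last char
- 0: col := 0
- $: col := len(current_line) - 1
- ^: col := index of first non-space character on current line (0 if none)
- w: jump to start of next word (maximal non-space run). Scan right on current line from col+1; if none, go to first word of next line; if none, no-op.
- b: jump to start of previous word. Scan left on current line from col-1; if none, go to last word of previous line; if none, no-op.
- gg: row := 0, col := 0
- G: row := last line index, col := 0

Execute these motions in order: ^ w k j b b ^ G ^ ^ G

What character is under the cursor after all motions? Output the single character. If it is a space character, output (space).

Answer: c

Derivation:
After 1 (^): row=0 col=0 char='o'
After 2 (w): row=0 col=5 char='d'
After 3 (k): row=0 col=5 char='d'
After 4 (j): row=1 col=5 char='t'
After 5 (b): row=1 col=0 char='s'
After 6 (b): row=0 col=10 char='r'
After 7 (^): row=0 col=0 char='o'
After 8 (G): row=5 col=0 char='c'
After 9 (^): row=5 col=0 char='c'
After 10 (^): row=5 col=0 char='c'
After 11 (G): row=5 col=0 char='c'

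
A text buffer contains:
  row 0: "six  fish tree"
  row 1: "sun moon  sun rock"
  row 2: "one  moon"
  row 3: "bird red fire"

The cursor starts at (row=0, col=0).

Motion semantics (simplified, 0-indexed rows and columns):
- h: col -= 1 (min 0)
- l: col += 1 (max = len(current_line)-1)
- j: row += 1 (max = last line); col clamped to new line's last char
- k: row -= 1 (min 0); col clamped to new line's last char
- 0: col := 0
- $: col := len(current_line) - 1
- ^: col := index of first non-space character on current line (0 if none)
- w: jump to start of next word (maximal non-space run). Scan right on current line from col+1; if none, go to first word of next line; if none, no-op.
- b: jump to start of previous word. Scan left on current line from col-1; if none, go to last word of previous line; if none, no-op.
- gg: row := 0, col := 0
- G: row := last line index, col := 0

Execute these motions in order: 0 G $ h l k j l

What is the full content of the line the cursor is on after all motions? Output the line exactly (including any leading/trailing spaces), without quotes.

Answer: bird red fire

Derivation:
After 1 (0): row=0 col=0 char='s'
After 2 (G): row=3 col=0 char='b'
After 3 ($): row=3 col=12 char='e'
After 4 (h): row=3 col=11 char='r'
After 5 (l): row=3 col=12 char='e'
After 6 (k): row=2 col=8 char='n'
After 7 (j): row=3 col=8 char='_'
After 8 (l): row=3 col=9 char='f'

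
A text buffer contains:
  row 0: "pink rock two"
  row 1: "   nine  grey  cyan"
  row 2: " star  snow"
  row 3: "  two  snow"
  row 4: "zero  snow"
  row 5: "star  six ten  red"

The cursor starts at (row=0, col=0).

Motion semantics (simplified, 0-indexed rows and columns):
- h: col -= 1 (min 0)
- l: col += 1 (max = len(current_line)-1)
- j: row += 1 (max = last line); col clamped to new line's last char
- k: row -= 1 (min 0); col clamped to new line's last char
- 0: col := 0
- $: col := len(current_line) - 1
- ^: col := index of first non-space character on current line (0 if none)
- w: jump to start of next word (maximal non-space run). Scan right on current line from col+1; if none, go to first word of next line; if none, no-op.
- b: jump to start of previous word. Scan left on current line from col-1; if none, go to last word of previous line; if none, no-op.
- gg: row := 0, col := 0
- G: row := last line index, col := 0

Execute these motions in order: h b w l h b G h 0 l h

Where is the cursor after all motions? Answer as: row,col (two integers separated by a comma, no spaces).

Answer: 5,0

Derivation:
After 1 (h): row=0 col=0 char='p'
After 2 (b): row=0 col=0 char='p'
After 3 (w): row=0 col=5 char='r'
After 4 (l): row=0 col=6 char='o'
After 5 (h): row=0 col=5 char='r'
After 6 (b): row=0 col=0 char='p'
After 7 (G): row=5 col=0 char='s'
After 8 (h): row=5 col=0 char='s'
After 9 (0): row=5 col=0 char='s'
After 10 (l): row=5 col=1 char='t'
After 11 (h): row=5 col=0 char='s'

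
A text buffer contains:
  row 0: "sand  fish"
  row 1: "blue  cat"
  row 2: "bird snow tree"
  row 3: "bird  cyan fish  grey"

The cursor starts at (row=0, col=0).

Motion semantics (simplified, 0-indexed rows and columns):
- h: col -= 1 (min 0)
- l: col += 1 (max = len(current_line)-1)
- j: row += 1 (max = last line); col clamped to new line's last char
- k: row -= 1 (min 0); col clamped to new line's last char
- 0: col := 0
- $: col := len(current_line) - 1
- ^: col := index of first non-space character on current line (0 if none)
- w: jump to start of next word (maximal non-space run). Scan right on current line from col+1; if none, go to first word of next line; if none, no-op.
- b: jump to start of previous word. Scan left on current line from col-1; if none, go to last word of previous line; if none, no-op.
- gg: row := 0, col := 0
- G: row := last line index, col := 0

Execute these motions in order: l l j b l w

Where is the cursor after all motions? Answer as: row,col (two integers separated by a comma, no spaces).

After 1 (l): row=0 col=1 char='a'
After 2 (l): row=0 col=2 char='n'
After 3 (j): row=1 col=2 char='u'
After 4 (b): row=1 col=0 char='b'
After 5 (l): row=1 col=1 char='l'
After 6 (w): row=1 col=6 char='c'

Answer: 1,6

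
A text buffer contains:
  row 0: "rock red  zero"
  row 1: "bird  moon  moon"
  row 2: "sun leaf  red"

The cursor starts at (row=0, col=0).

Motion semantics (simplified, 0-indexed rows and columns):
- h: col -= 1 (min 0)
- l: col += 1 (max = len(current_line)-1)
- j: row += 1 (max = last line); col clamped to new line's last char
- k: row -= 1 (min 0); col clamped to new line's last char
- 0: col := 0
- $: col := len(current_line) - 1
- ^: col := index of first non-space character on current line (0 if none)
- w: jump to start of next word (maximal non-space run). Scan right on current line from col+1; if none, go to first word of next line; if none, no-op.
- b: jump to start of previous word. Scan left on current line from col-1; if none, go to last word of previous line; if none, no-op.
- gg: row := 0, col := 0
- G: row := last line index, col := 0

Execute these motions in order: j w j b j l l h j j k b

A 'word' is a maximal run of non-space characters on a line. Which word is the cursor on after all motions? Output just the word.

Answer: bird

Derivation:
After 1 (j): row=1 col=0 char='b'
After 2 (w): row=1 col=6 char='m'
After 3 (j): row=2 col=6 char='a'
After 4 (b): row=2 col=4 char='l'
After 5 (j): row=2 col=4 char='l'
After 6 (l): row=2 col=5 char='e'
After 7 (l): row=2 col=6 char='a'
After 8 (h): row=2 col=5 char='e'
After 9 (j): row=2 col=5 char='e'
After 10 (j): row=2 col=5 char='e'
After 11 (k): row=1 col=5 char='_'
After 12 (b): row=1 col=0 char='b'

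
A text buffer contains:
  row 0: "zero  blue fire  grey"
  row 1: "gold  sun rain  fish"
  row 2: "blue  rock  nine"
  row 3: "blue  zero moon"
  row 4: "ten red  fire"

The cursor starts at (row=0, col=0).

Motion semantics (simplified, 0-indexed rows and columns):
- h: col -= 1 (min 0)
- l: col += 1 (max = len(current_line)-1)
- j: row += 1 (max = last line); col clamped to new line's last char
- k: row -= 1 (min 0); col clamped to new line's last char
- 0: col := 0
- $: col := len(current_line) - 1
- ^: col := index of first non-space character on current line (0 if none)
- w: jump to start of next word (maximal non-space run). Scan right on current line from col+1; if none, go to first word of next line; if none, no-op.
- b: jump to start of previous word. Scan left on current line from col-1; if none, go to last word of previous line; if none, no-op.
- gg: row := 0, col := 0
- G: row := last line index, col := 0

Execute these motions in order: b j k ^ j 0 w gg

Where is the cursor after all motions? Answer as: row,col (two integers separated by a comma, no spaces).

After 1 (b): row=0 col=0 char='z'
After 2 (j): row=1 col=0 char='g'
After 3 (k): row=0 col=0 char='z'
After 4 (^): row=0 col=0 char='z'
After 5 (j): row=1 col=0 char='g'
After 6 (0): row=1 col=0 char='g'
After 7 (w): row=1 col=6 char='s'
After 8 (gg): row=0 col=0 char='z'

Answer: 0,0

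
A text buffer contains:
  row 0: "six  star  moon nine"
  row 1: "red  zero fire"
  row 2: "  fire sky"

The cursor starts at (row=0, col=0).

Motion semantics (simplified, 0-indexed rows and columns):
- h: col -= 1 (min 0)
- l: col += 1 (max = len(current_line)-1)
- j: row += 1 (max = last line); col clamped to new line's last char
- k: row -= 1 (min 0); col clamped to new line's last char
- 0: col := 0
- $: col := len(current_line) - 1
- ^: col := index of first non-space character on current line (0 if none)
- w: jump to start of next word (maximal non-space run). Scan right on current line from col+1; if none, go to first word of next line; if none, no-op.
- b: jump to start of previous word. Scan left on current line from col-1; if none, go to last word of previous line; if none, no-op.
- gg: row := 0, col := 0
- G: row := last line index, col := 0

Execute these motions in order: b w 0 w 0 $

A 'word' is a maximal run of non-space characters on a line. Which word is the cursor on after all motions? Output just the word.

Answer: nine

Derivation:
After 1 (b): row=0 col=0 char='s'
After 2 (w): row=0 col=5 char='s'
After 3 (0): row=0 col=0 char='s'
After 4 (w): row=0 col=5 char='s'
After 5 (0): row=0 col=0 char='s'
After 6 ($): row=0 col=19 char='e'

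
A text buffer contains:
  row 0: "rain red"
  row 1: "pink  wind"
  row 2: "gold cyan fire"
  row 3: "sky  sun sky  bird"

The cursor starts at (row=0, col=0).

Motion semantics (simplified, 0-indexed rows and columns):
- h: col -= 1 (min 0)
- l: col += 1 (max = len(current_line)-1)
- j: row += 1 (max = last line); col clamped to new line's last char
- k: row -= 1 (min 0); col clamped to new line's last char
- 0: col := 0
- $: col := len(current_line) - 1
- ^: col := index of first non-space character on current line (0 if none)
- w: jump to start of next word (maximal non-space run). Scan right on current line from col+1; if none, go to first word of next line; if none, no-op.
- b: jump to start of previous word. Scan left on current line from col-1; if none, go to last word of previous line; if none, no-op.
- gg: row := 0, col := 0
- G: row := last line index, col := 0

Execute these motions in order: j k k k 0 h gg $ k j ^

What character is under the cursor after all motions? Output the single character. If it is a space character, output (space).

After 1 (j): row=1 col=0 char='p'
After 2 (k): row=0 col=0 char='r'
After 3 (k): row=0 col=0 char='r'
After 4 (k): row=0 col=0 char='r'
After 5 (0): row=0 col=0 char='r'
After 6 (h): row=0 col=0 char='r'
After 7 (gg): row=0 col=0 char='r'
After 8 ($): row=0 col=7 char='d'
After 9 (k): row=0 col=7 char='d'
After 10 (j): row=1 col=7 char='i'
After 11 (^): row=1 col=0 char='p'

Answer: p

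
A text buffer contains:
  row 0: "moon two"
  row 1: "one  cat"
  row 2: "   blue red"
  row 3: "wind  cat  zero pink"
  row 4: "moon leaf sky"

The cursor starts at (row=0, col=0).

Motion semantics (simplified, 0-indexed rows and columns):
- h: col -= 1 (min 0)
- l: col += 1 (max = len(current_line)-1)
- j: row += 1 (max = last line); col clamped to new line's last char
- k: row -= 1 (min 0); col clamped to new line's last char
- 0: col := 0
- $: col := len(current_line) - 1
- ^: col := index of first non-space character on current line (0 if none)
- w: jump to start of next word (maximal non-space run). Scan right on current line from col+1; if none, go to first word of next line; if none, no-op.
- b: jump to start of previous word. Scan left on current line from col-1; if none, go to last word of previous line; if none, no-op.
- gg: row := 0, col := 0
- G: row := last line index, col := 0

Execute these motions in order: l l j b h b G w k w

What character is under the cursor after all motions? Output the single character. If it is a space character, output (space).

After 1 (l): row=0 col=1 char='o'
After 2 (l): row=0 col=2 char='o'
After 3 (j): row=1 col=2 char='e'
After 4 (b): row=1 col=0 char='o'
After 5 (h): row=1 col=0 char='o'
After 6 (b): row=0 col=5 char='t'
After 7 (G): row=4 col=0 char='m'
After 8 (w): row=4 col=5 char='l'
After 9 (k): row=3 col=5 char='_'
After 10 (w): row=3 col=6 char='c'

Answer: c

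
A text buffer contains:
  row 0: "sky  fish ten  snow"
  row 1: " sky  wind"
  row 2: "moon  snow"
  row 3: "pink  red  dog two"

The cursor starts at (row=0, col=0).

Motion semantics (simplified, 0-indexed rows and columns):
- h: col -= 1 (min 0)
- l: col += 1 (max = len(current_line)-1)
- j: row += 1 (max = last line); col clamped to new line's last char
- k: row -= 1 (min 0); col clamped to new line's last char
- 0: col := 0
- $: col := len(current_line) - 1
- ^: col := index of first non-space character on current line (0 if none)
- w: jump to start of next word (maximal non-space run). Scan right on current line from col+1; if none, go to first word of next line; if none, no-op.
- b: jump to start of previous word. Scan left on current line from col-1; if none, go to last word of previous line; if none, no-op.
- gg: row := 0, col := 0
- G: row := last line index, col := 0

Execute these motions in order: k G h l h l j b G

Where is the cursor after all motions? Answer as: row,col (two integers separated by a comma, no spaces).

After 1 (k): row=0 col=0 char='s'
After 2 (G): row=3 col=0 char='p'
After 3 (h): row=3 col=0 char='p'
After 4 (l): row=3 col=1 char='i'
After 5 (h): row=3 col=0 char='p'
After 6 (l): row=3 col=1 char='i'
After 7 (j): row=3 col=1 char='i'
After 8 (b): row=3 col=0 char='p'
After 9 (G): row=3 col=0 char='p'

Answer: 3,0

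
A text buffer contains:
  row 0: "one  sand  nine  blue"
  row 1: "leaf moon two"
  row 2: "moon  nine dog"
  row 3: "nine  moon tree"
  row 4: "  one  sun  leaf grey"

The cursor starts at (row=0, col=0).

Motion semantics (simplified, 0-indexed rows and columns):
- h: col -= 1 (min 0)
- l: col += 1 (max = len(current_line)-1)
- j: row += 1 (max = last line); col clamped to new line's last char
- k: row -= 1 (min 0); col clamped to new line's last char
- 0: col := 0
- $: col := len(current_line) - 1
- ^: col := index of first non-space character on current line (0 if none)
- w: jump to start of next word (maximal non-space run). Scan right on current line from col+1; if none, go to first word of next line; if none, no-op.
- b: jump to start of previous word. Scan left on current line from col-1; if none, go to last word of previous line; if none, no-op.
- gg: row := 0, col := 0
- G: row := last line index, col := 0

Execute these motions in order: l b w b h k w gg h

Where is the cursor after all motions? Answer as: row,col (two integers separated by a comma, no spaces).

After 1 (l): row=0 col=1 char='n'
After 2 (b): row=0 col=0 char='o'
After 3 (w): row=0 col=5 char='s'
After 4 (b): row=0 col=0 char='o'
After 5 (h): row=0 col=0 char='o'
After 6 (k): row=0 col=0 char='o'
After 7 (w): row=0 col=5 char='s'
After 8 (gg): row=0 col=0 char='o'
After 9 (h): row=0 col=0 char='o'

Answer: 0,0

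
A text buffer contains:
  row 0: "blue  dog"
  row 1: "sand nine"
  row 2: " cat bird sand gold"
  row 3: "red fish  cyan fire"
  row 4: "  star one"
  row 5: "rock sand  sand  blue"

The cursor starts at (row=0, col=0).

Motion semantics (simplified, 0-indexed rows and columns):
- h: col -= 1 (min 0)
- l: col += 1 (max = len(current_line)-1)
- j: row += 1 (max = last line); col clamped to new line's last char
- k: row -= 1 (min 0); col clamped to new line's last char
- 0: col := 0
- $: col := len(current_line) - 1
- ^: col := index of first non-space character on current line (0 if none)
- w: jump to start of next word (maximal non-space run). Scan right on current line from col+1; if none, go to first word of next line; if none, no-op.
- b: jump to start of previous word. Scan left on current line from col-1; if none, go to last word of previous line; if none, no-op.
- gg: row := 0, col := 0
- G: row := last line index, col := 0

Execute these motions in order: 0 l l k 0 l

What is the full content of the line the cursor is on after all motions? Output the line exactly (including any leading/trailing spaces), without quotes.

Answer: blue  dog

Derivation:
After 1 (0): row=0 col=0 char='b'
After 2 (l): row=0 col=1 char='l'
After 3 (l): row=0 col=2 char='u'
After 4 (k): row=0 col=2 char='u'
After 5 (0): row=0 col=0 char='b'
After 6 (l): row=0 col=1 char='l'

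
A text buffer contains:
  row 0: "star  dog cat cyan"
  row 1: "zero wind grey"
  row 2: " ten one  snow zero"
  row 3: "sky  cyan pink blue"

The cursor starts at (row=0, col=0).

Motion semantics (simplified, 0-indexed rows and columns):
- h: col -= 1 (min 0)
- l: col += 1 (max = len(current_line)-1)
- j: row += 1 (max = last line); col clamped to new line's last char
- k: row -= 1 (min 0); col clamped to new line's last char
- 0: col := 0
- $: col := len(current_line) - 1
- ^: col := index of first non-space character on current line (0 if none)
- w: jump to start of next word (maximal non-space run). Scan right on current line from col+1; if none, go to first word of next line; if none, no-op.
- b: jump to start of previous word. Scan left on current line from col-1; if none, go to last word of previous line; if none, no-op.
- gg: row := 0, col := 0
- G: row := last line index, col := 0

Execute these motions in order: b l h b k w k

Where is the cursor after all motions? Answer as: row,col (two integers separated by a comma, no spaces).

After 1 (b): row=0 col=0 char='s'
After 2 (l): row=0 col=1 char='t'
After 3 (h): row=0 col=0 char='s'
After 4 (b): row=0 col=0 char='s'
After 5 (k): row=0 col=0 char='s'
After 6 (w): row=0 col=6 char='d'
After 7 (k): row=0 col=6 char='d'

Answer: 0,6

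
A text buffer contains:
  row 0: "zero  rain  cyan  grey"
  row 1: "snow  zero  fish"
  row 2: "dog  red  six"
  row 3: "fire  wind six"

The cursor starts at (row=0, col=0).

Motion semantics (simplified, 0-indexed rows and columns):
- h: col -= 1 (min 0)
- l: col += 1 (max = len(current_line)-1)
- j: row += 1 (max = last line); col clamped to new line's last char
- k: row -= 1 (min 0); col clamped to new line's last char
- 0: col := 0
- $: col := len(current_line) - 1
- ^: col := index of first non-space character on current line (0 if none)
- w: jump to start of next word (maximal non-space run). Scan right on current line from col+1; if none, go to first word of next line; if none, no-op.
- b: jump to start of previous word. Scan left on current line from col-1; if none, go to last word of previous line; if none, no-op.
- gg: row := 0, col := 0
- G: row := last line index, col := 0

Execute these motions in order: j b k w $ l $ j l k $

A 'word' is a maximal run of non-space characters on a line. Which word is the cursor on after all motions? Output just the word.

After 1 (j): row=1 col=0 char='s'
After 2 (b): row=0 col=18 char='g'
After 3 (k): row=0 col=18 char='g'
After 4 (w): row=1 col=0 char='s'
After 5 ($): row=1 col=15 char='h'
After 6 (l): row=1 col=15 char='h'
After 7 ($): row=1 col=15 char='h'
After 8 (j): row=2 col=12 char='x'
After 9 (l): row=2 col=12 char='x'
After 10 (k): row=1 col=12 char='f'
After 11 ($): row=1 col=15 char='h'

Answer: fish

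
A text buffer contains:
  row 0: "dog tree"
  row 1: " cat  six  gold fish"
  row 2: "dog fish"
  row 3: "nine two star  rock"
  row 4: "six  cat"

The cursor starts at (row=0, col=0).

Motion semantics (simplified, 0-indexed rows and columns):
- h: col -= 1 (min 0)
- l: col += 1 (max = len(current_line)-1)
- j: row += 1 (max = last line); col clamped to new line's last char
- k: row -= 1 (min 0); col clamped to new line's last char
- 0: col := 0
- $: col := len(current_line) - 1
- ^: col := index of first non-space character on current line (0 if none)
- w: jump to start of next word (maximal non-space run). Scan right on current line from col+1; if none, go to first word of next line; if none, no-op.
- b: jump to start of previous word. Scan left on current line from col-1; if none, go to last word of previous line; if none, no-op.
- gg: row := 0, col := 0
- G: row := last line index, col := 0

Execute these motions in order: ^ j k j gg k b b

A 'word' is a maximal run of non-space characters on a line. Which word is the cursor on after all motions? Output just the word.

Answer: dog

Derivation:
After 1 (^): row=0 col=0 char='d'
After 2 (j): row=1 col=0 char='_'
After 3 (k): row=0 col=0 char='d'
After 4 (j): row=1 col=0 char='_'
After 5 (gg): row=0 col=0 char='d'
After 6 (k): row=0 col=0 char='d'
After 7 (b): row=0 col=0 char='d'
After 8 (b): row=0 col=0 char='d'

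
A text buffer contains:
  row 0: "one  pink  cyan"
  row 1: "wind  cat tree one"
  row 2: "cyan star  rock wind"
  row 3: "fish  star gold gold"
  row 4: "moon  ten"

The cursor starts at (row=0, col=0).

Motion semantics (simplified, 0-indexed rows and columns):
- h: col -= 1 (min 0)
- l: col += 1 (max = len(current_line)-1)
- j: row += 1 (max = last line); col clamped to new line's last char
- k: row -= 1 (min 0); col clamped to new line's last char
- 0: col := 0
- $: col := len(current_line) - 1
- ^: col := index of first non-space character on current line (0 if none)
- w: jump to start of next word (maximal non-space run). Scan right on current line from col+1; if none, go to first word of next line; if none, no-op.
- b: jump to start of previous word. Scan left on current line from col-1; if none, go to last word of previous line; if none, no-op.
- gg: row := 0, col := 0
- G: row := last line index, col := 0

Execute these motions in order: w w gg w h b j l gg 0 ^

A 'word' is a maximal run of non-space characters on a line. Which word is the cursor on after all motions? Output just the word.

After 1 (w): row=0 col=5 char='p'
After 2 (w): row=0 col=11 char='c'
After 3 (gg): row=0 col=0 char='o'
After 4 (w): row=0 col=5 char='p'
After 5 (h): row=0 col=4 char='_'
After 6 (b): row=0 col=0 char='o'
After 7 (j): row=1 col=0 char='w'
After 8 (l): row=1 col=1 char='i'
After 9 (gg): row=0 col=0 char='o'
After 10 (0): row=0 col=0 char='o'
After 11 (^): row=0 col=0 char='o'

Answer: one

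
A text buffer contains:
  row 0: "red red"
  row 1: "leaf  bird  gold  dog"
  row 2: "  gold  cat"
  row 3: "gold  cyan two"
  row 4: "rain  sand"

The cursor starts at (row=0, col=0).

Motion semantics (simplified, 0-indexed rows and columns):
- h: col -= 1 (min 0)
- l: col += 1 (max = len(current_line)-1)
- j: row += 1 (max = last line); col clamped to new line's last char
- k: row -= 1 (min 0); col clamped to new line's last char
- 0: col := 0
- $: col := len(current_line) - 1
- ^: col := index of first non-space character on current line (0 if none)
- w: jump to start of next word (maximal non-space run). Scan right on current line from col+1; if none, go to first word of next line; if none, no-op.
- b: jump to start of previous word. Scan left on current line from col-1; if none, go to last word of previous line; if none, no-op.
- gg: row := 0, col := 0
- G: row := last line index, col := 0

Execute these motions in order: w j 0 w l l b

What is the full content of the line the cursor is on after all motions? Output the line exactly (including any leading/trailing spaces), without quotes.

After 1 (w): row=0 col=4 char='r'
After 2 (j): row=1 col=4 char='_'
After 3 (0): row=1 col=0 char='l'
After 4 (w): row=1 col=6 char='b'
After 5 (l): row=1 col=7 char='i'
After 6 (l): row=1 col=8 char='r'
After 7 (b): row=1 col=6 char='b'

Answer: leaf  bird  gold  dog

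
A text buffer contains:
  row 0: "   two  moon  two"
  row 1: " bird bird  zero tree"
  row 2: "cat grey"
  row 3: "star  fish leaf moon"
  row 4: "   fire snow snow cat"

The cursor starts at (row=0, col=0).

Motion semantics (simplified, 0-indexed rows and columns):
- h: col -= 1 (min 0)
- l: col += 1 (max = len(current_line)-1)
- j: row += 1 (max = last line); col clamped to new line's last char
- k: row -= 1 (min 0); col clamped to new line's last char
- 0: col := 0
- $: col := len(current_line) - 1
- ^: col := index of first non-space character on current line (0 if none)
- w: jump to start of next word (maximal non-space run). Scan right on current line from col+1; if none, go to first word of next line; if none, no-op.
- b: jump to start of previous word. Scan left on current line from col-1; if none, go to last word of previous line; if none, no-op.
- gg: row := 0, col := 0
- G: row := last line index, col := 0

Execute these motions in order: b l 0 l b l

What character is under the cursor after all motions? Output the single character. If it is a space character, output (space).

Answer: (space)

Derivation:
After 1 (b): row=0 col=0 char='_'
After 2 (l): row=0 col=1 char='_'
After 3 (0): row=0 col=0 char='_'
After 4 (l): row=0 col=1 char='_'
After 5 (b): row=0 col=1 char='_'
After 6 (l): row=0 col=2 char='_'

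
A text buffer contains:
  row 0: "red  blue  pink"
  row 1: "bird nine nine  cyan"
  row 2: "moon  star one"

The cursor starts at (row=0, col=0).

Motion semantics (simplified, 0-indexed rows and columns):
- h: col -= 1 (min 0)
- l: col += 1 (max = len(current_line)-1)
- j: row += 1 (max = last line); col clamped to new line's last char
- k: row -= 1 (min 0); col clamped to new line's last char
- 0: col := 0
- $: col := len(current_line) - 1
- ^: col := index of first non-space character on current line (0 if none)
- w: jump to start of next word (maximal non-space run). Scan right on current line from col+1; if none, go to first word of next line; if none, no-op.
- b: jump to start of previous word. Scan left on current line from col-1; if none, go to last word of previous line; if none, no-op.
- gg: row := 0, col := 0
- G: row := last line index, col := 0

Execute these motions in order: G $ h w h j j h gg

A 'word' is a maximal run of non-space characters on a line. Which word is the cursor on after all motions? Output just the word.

Answer: red

Derivation:
After 1 (G): row=2 col=0 char='m'
After 2 ($): row=2 col=13 char='e'
After 3 (h): row=2 col=12 char='n'
After 4 (w): row=2 col=12 char='n'
After 5 (h): row=2 col=11 char='o'
After 6 (j): row=2 col=11 char='o'
After 7 (j): row=2 col=11 char='o'
After 8 (h): row=2 col=10 char='_'
After 9 (gg): row=0 col=0 char='r'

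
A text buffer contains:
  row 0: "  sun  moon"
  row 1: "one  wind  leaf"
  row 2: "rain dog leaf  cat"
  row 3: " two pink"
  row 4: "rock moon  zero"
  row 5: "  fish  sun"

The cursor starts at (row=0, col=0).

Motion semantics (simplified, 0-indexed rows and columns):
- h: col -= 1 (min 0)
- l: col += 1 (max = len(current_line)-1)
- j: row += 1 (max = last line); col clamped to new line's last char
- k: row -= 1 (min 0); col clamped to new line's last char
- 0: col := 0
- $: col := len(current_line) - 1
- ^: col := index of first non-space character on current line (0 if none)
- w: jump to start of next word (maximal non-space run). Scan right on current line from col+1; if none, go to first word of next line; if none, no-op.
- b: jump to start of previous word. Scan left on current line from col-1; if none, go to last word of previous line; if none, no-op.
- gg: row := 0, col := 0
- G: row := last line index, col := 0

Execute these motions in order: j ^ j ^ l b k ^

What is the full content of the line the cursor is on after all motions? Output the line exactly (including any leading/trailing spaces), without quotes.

Answer: one  wind  leaf

Derivation:
After 1 (j): row=1 col=0 char='o'
After 2 (^): row=1 col=0 char='o'
After 3 (j): row=2 col=0 char='r'
After 4 (^): row=2 col=0 char='r'
After 5 (l): row=2 col=1 char='a'
After 6 (b): row=2 col=0 char='r'
After 7 (k): row=1 col=0 char='o'
After 8 (^): row=1 col=0 char='o'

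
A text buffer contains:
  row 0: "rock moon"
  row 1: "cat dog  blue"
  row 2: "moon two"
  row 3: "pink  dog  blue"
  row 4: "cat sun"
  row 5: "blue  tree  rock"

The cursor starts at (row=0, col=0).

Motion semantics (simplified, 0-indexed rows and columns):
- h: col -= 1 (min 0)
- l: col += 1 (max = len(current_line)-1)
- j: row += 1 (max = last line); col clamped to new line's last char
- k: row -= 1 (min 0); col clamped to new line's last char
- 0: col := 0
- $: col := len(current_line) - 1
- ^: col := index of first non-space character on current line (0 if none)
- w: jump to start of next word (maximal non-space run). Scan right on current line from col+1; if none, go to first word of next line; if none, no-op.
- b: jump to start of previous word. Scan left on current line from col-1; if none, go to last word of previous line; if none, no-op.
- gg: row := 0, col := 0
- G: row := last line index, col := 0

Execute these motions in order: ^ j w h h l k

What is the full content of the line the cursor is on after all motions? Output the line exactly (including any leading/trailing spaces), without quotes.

Answer: rock moon

Derivation:
After 1 (^): row=0 col=0 char='r'
After 2 (j): row=1 col=0 char='c'
After 3 (w): row=1 col=4 char='d'
After 4 (h): row=1 col=3 char='_'
After 5 (h): row=1 col=2 char='t'
After 6 (l): row=1 col=3 char='_'
After 7 (k): row=0 col=3 char='k'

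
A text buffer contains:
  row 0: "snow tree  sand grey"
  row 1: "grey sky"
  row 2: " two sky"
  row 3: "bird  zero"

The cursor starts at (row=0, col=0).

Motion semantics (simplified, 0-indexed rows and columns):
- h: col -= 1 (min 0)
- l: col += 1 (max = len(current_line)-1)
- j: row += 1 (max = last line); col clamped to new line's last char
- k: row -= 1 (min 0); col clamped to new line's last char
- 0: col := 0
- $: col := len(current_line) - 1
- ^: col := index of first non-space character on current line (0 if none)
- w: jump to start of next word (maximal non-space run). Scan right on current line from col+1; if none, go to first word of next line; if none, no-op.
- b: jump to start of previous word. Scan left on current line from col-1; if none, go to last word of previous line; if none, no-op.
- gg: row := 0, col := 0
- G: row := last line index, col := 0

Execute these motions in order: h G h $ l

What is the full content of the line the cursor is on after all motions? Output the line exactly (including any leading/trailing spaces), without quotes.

After 1 (h): row=0 col=0 char='s'
After 2 (G): row=3 col=0 char='b'
After 3 (h): row=3 col=0 char='b'
After 4 ($): row=3 col=9 char='o'
After 5 (l): row=3 col=9 char='o'

Answer: bird  zero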